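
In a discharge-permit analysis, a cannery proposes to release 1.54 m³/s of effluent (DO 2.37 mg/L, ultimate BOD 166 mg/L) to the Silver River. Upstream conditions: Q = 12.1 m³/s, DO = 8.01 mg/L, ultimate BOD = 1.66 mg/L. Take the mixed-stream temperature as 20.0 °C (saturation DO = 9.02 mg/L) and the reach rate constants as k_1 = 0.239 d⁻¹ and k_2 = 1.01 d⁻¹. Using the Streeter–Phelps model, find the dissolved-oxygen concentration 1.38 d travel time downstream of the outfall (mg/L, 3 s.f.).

Mixed DO = (12.1×8.01 + 1.54×2.37)/(12.1+1.54) = 100.6/13.64 = 7.373 mg/L.
Mixed L₀ = (12.1×1.66 + 1.54×166)/(13.64) = 275.7/13.64 = 20.21 mg/L.
Initial deficit D₀ = C_s − DO₀ = 9.02 − 7.373 = 1.647 mg/L.
D(1.38) = [0.239×20.21/(1.01−0.239)](e^(−0.239×1.38) − e^(−1.01×1.38)) + 1.647 e^(−1.01×1.38)
= 6.266 × (0.7191 − 0.2481) + 1.647 × 0.2481 = 3.360 mg/L.
DO = 9.02 − 3.360 = 5.660 mg/L.

DO ≈ 5.66 mg/L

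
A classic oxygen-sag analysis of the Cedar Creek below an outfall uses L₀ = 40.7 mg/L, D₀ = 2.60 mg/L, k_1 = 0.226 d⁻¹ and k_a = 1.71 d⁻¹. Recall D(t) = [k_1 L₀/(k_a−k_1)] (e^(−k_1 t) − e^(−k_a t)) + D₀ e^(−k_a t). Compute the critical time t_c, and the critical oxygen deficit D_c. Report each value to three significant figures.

t_c ≈ 0.997 d; D_c ≈ 4.29 mg/L

At the critical point dD/dt = 0, so k_1 L₀ e^(−k_1 t) = k_a D. Substituting D(t) from the Streeter–Phelps equation and solving for t gives
t_c = ln[(k_a/k_1)(1 − D₀(k_a−k_1)/(k_1 L₀))] / (k_a−k_1).
Here k_a−k_1 = 1.484 d⁻¹ and 1 − D₀(k_a−k_1)/(k_1 L₀) = 1 − 2.60×1.484/(0.226×40.7) = 0.5805, so
t_c = ln(7.566 × 0.5805) / 1.484 = 1.480 / 1.484 = 0.9972 d.
D_c = (k_1/k_a) L₀ e^(−k_1 t_c) = (0.226/1.71) × 40.7 × e^(−0.226×0.9972) = 0.1322 × 40.7 × 0.7982 = 4.294 mg/L.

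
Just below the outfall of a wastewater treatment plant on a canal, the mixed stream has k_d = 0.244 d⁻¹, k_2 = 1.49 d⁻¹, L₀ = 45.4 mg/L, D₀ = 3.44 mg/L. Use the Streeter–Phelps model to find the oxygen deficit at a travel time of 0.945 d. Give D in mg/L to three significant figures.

k_d L₀/(k_2−k_d) = 0.244×45.4/(1.49−0.244) = 11.08/1.246 = 8.891 mg/L.
e^(−k_d t) = e^(−0.244×0.9450) = 0.7941; e^(−k_2 t) = e^(−1.49×0.9450) = 0.2446.
D = 8.891 × (0.7941 − 0.2446) + 3.44 × 0.2446 = 4.885 + 0.8415 = 5.726 mg/L.

D ≈ 5.73 mg/L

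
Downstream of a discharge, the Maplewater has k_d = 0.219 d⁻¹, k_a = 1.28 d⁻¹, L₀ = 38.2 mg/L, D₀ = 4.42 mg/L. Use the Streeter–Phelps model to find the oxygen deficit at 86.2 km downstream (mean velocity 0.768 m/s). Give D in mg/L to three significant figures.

Travel time t = x/v = 86.2 km / (0.768 m/s) = 86200 m / 0.768 m/s = 112200 s = 1.299 d.
k_d L₀/(k_a−k_d) = 0.219×38.2/(1.28−0.219) = 8.366/1.061 = 7.885 mg/L.
e^(−k_d t) = e^(−0.219×1.299) = 0.7524; e^(−k_a t) = e^(−1.28×1.299) = 0.1896.
D = 7.885 × (0.7524 − 0.1896) + 4.42 × 0.1896 = 4.437 + 0.8381 = 5.276 mg/L.

D ≈ 5.28 mg/L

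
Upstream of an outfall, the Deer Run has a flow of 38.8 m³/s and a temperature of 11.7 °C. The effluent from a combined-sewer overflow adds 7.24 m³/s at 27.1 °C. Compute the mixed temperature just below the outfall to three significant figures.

14.1 °C

Flow-weighted mixing: C = (Q_r C_r + Q_w C_w)/(Q_r + Q_w)
= (38.8×11.7 + 7.24×27.1)/(38.8 + 7.24) = 650.2/46.04 = 14.12 °C.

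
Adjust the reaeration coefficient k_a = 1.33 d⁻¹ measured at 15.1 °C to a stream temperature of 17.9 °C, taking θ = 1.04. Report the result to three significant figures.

k_a(T₂) = k_a(T₁) · θ^(T₂−T₁) = 1.33 × 1.04^(17.9−15.1)
= 1.33 × 1.04^2.80 = 1.33 × 1.116 = 1.484 d⁻¹.

k_a ≈ 1.48 d⁻¹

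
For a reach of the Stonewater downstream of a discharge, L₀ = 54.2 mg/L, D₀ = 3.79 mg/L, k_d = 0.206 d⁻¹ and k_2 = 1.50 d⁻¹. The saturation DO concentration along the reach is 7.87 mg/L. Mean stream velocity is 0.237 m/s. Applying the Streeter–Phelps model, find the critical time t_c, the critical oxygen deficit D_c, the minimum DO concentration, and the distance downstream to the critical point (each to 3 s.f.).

At the critical point dD/dt = 0, so k_d L₀ e^(−k_d t) = k_2 D. Substituting D(t) from the Streeter–Phelps equation and solving for t gives
t_c = ln[(k_2/k_d)(1 − D₀(k_2−k_d)/(k_d L₀))] / (k_2−k_d).
Here k_2−k_d = 1.294 d⁻¹ and 1 − D₀(k_2−k_d)/(k_d L₀) = 1 − 3.79×1.294/(0.206×54.2) = 0.5608, so
t_c = ln(7.282 × 0.5608) / 1.294 = 1.407 / 1.294 = 1.087 d.
L(t_c) = L₀ e^(−k_d t_c) = 54.2 × 0.7993 = 43.32 mg/L, and at the critical point k_2 D_c = k_d L, so D_c = (0.206/1.50) × 43.32 = 5.950 mg/L.
Minimum DO = C_s − D_c = 7.87 − 5.950 = 1.920 mg/L.
x_c = v t_c = 0.237 m/s × 1.087 d × 86400 s/d = 22260 m ≈ 22.3 km.

t_c ≈ 1.09 d; D_c ≈ 5.95 mg/L; min DO ≈ 1.92 mg/L; x_c ≈ 22.3 km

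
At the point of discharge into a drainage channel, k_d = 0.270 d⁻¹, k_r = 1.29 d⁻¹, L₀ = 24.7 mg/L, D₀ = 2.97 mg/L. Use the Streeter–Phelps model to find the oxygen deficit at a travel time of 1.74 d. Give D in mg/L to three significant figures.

D ≈ 3.71 mg/L

k_d L₀/(k_r−k_d) = 0.270×24.7/(1.29−0.270) = 6.669/1.020 = 6.538 mg/L.
e^(−k_d t) = e^(−0.270×1.740) = 0.6251; e^(−k_r t) = e^(−1.29×1.740) = 0.1060.
D = 6.538 × (0.6251 − 0.1060) + 2.97 × 0.1060 = 3.394 + 0.3147 = 3.709 mg/L.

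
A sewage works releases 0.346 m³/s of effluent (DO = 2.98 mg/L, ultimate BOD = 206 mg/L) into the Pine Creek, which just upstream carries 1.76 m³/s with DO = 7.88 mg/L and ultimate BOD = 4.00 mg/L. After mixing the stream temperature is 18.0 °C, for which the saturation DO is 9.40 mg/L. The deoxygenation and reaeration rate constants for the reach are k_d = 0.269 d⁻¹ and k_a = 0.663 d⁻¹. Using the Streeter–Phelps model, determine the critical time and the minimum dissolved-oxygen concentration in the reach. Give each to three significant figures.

t_c ≈ 2.05 d; minimum DO ≈ 0.698 mg/L

Mixed DO = (1.76×7.88 + 0.346×2.98)/(1.76+0.346) = 14.90/2.106 = 7.075 mg/L.
Mixed L₀ = (1.76×4.00 + 0.346×206)/(2.106) = 78.32/2.106 = 37.19 mg/L.
Initial deficit D₀ = C_s − DO₀ = 9.40 − 7.075 = 2.325 mg/L.
t_c = (1/0.3940) ln[(0.663/0.269)(1 − 2.325×0.3940/(0.269×37.19))] = 2.538 × ln(2.239) = 2.046 d.
D_c = (0.269/0.663) × 37.19 × e^(−0.269×2.046) = 0.4057 × 37.19 × 0.5768 = 8.702 mg/L.
Minimum DO = 9.40 − 8.702 = 0.6976 mg/L.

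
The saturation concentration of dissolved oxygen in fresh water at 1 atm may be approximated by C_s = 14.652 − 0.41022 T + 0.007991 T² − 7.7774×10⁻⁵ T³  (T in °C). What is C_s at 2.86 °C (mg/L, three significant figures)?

C_s = 14.652 − 0.41022×2.86 + 0.007991×2.86² − 7.7774×10⁻⁵×2.86³ = 13.54 mg/L.

C_s ≈ 13.5 mg/L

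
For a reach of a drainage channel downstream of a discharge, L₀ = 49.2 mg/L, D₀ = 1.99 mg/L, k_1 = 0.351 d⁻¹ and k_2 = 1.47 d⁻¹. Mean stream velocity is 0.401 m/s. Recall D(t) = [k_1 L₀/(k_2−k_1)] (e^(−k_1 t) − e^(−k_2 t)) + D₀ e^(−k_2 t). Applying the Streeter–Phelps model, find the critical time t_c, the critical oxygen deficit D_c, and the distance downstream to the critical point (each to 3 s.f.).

At the critical point dD/dt = 0, so k_1 L₀ e^(−k_1 t) = k_2 D. Substituting D(t) from the Streeter–Phelps equation and solving for t gives
t_c = ln[(k_2/k_1)(1 − D₀(k_2−k_1)/(k_1 L₀))] / (k_2−k_1).
Here k_2−k_1 = 1.119 d⁻¹ and 1 − D₀(k_2−k_1)/(k_1 L₀) = 1 − 1.99×1.119/(0.351×49.2) = 0.8711, so
t_c = ln(4.188 × 0.8711) / 1.119 = 1.294 / 1.119 = 1.157 d.
L(t_c) = L₀ e^(−k_1 t_c) = 49.2 × 0.6663 = 32.78 mg/L, and at the critical point k_2 D_c = k_1 L, so D_c = (0.351/1.47) × 32.78 = 7.828 mg/L.
x_c = v t_c = 0.401 m/s × 1.157 d × 86400 s/d = 40070 m ≈ 40.1 km.

t_c ≈ 1.16 d; D_c ≈ 7.83 mg/L; x_c ≈ 40.1 km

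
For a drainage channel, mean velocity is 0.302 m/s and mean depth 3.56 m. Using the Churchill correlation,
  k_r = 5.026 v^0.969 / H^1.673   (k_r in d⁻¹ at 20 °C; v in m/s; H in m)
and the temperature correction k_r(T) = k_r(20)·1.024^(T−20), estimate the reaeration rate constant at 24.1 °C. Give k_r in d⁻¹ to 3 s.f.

k_r(20) = 5.026 × 0.302^0.969 / 3.56^1.673 = 5.026 × 0.3134 / 8.367 = 0.1883 d⁻¹.
k_r(24.1) = 0.1883 × 1.024^(24.1−20) = 0.1883 × 1.102 = 0.2075 d⁻¹.

k_r ≈ 0.207 d⁻¹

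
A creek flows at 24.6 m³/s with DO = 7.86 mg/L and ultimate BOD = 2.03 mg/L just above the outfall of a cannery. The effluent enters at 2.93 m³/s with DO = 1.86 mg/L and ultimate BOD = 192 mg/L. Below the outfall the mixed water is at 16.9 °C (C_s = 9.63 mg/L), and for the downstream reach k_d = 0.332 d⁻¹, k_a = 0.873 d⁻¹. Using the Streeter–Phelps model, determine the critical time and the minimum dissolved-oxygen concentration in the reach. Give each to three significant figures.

t_c ≈ 1.43 d; minimum DO ≈ 4.36 mg/L

Mixed DO = (24.6×7.86 + 2.93×1.86)/(24.6+2.93) = 198.8/27.53 = 7.221 mg/L.
Mixed L₀ = (24.6×2.03 + 2.93×192)/(27.53) = 612.5/27.53 = 22.25 mg/L.
Initial deficit D₀ = C_s − DO₀ = 9.63 − 7.221 = 2.409 mg/L.
t_c = (1/0.5410) ln[(0.873/0.332)(1 − 2.409×0.5410/(0.332×22.25))] = 1.848 × ln(2.166) = 1.428 d.
D_c = (0.332/0.873) × 22.25 × e^(−0.332×1.428) = 0.3803 × 22.25 × 0.6224 = 5.266 mg/L.
Minimum DO = 9.63 − 5.266 = 4.364 mg/L.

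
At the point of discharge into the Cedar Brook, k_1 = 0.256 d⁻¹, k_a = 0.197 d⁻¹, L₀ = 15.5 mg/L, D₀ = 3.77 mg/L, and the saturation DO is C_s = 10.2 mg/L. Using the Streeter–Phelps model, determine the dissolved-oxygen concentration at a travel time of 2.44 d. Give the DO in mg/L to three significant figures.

k_1 L₀/(k_a−k_1) = 0.256×15.5/(0.197−0.256) = 3.968/-0.05900 = -67.25 mg/L.
e^(−k_1 t) = e^(−0.256×2.440) = 0.5355; e^(−k_a t) = e^(−0.197×2.440) = 0.6184.
D = -67.25 × (0.5355 − 0.6184) + 3.77 × 0.6184 = 5.576 + 2.331 = 7.907 mg/L.
DO = C_s − D = 10.2 − 7.907 = 2.293 mg/L.

DO ≈ 2.29 mg/L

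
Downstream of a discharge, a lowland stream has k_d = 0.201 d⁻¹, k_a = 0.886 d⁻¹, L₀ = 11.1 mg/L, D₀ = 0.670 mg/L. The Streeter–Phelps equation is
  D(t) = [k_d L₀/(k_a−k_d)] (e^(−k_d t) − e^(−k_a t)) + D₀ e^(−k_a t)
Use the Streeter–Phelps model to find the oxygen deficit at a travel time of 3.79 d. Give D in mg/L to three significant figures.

D ≈ 1.43 mg/L

k_d L₀/(k_a−k_d) = 0.201×11.1/(0.886−0.201) = 2.231/0.6850 = 3.257 mg/L.
e^(−k_d t) = e^(−0.201×3.790) = 0.4668; e^(−k_a t) = e^(−0.886×3.790) = 0.03481.
D = 3.257 × (0.4668 − 0.03481) + 0.670 × 0.03481 = 1.407 + 0.02332 = 1.430 mg/L.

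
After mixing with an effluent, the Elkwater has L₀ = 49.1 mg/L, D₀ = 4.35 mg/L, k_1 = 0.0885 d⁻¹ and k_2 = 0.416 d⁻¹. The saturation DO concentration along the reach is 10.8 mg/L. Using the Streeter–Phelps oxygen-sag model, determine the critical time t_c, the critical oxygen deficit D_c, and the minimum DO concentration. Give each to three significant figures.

At the critical point dD/dt = 0, so k_1 L₀ e^(−k_1 t) = k_2 D. Substituting D(t) from the Streeter–Phelps equation and solving for t gives
t_c = ln[(k_2/k_1)(1 − D₀(k_2−k_1)/(k_1 L₀))] / (k_2−k_1).
Here k_2−k_1 = 0.3275 d⁻¹ and 1 − D₀(k_2−k_1)/(k_1 L₀) = 1 − 4.35×0.3275/(0.0885×49.1) = 0.6721, so
t_c = ln(4.701 × 0.6721) / 0.3275 = 1.150 / 0.3275 = 3.513 d.
D_c = (k_1/k_2) L₀ e^(−k_1 t_c) = (0.0885/0.416) × 49.1 × e^(−0.0885×3.513) = 0.2127 × 49.1 × 0.7328 = 7.655 mg/L.
Minimum DO = C_s − D_c = 10.8 − 7.655 = 3.145 mg/L.

t_c ≈ 3.51 d; D_c ≈ 7.65 mg/L; min DO ≈ 3.15 mg/L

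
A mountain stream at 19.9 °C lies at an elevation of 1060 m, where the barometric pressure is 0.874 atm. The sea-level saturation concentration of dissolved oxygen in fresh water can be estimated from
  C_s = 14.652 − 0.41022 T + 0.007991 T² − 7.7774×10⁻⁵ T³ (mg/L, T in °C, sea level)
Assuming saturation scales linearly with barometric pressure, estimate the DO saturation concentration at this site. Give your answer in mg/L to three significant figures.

At sea level: C_s = 14.652 − 0.41022×19.9 + 0.007991×19.9² − 7.7774×10⁻⁵×19.9³ = 9.040 mg/L.
Pressure correction: C_s' = 9.040 × 0.874 = 7.901 mg/L.

C_s ≈ 7.90 mg/L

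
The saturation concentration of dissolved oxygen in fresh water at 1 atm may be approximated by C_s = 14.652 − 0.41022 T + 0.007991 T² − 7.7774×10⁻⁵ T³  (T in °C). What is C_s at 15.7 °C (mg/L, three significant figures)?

C_s = 14.652 − 0.41022×15.7 + 0.007991×15.7² − 7.7774×10⁻⁵×15.7³ = 9.880 mg/L.

C_s ≈ 9.88 mg/L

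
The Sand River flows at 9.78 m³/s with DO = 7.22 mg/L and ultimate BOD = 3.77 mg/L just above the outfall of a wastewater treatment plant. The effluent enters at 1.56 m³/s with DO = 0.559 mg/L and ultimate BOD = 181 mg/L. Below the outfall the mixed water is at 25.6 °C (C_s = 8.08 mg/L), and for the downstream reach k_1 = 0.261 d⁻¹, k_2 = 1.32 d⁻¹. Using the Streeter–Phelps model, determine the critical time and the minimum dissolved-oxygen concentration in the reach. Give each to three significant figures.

t_c ≈ 1.25 d; minimum DO ≈ 4.06 mg/L

Mixed DO = (9.78×7.22 + 1.56×0.559)/(9.78+1.56) = 71.48/11.34 = 6.304 mg/L.
Mixed L₀ = (9.78×3.77 + 1.56×181)/(11.34) = 319.2/11.34 = 28.15 mg/L.
Initial deficit D₀ = C_s − DO₀ = 8.08 − 6.304 = 1.776 mg/L.
t_c = (1/1.059) ln[(1.32/0.261)(1 − 1.776×1.059/(0.261×28.15))] = 0.9443 × ln(3.763) = 1.251 d.
D_c = (0.261/1.32) × 28.15 × e^(−0.261×1.251) = 0.1977 × 28.15 × 0.7214 = 4.015 mg/L.
Minimum DO = 8.08 − 4.015 = 4.065 mg/L.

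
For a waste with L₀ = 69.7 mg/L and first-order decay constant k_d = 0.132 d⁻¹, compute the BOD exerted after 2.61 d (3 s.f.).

y_t = L₀(1 − e^(−k_d t)) = 69.7 × (1 − e^(−0.132×2.61))
= 69.7 × (1 − 0.7086) = 69.7 × 0.2914 = 20.31 mg/L.

y ≈ 20.3 mg/L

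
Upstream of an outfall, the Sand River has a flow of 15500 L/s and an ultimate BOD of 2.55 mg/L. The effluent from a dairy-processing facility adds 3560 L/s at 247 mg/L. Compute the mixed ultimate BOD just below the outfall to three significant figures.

48.2 mg/L

Flow-weighted mixing: C = (Q_r C_r + Q_w C_w)/(Q_r + Q_w)
= (15500×2.55 + 3560×247)/(15500 + 3560) = 918800/19060 = 48.21 mg/L.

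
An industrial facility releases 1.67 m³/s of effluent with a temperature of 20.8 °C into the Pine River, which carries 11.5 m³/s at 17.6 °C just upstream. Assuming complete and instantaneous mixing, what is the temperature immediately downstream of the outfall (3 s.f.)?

18.0 °C

Flow-weighted mixing: C = (Q_r C_r + Q_w C_w)/(Q_r + Q_w)
= (11.5×17.6 + 1.67×20.8)/(11.5 + 1.67) = 237.1/13.17 = 18.01 °C.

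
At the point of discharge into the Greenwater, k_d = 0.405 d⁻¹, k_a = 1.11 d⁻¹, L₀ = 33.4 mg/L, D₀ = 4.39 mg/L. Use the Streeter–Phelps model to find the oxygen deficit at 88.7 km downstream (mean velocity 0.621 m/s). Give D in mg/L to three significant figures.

D ≈ 7.46 mg/L

Travel time t = x/v = 88.7 km / (0.621 m/s) = 88700 m / 0.621 m/s = 142800 s = 1.653 d.
k_d L₀/(k_a−k_d) = 0.405×33.4/(1.11−0.405) = 13.53/0.7050 = 19.19 mg/L.
e^(−k_d t) = e^(−0.405×1.653) = 0.5119; e^(−k_a t) = e^(−1.11×1.653) = 0.1596.
D = 19.19 × (0.5119 − 0.1596) + 4.39 × 0.1596 = 6.760 + 0.7007 = 7.461 mg/L.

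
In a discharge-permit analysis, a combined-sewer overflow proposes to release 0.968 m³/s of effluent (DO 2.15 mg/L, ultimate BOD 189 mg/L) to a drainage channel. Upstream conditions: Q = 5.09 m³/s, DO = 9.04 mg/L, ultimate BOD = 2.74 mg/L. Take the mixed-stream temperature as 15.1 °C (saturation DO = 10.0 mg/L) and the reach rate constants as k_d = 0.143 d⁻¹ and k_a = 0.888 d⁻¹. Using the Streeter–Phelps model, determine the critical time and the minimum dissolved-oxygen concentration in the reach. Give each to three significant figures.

Mixed DO = (5.09×9.04 + 0.968×2.15)/(5.09+0.968) = 48.09/6.058 = 7.939 mg/L.
Mixed L₀ = (5.09×2.74 + 0.968×189)/(6.058) = 196.9/6.058 = 32.50 mg/L.
Initial deficit D₀ = C_s − DO₀ = 10.0 − 7.939 = 2.061 mg/L.
t_c = (1/0.7450) ln[(0.888/0.143)(1 − 2.061×0.7450/(0.143×32.50))] = 1.342 × ln(4.158) = 1.913 d.
D_c = (0.143/0.888) × 32.50 × e^(−0.143×1.913) = 0.1610 × 32.50 × 0.7607 = 3.981 mg/L.
Minimum DO = 10.0 − 3.981 = 6.019 mg/L.

t_c ≈ 1.91 d; minimum DO ≈ 6.02 mg/L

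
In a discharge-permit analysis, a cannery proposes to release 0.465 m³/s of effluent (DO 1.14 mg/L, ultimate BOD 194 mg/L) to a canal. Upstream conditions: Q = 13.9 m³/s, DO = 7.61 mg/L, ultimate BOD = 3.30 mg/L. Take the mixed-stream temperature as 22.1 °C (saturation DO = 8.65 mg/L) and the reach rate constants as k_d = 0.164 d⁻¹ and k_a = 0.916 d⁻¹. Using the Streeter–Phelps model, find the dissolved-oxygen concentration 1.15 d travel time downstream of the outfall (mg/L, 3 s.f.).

DO ≈ 7.22 mg/L

Mixed DO = (13.9×7.61 + 0.465×1.14)/(13.9+0.465) = 106.3/14.37 = 7.401 mg/L.
Mixed L₀ = (13.9×3.30 + 0.465×194)/(14.37) = 136.1/14.37 = 9.473 mg/L.
Initial deficit D₀ = C_s − DO₀ = 8.65 − 7.401 = 1.249 mg/L.
D(1.15) = [0.164×9.473/(0.916−0.164)](e^(−0.164×1.15) − e^(−0.916×1.15)) + 1.249 e^(−0.916×1.15)
= 2.066 × (0.8281 − 0.3487) + 1.249 × 0.3487 = 1.426 mg/L.
DO = 8.65 − 1.426 = 7.224 mg/L.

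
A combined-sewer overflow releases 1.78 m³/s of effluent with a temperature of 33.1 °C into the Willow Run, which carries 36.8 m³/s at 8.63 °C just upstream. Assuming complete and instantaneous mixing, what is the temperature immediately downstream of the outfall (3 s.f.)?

Flow-weighted mixing: C = (Q_r C_r + Q_w C_w)/(Q_r + Q_w)
= (36.8×8.63 + 1.78×33.1)/(36.8 + 1.78) = 376.5/38.58 = 9.759 °C.

9.76 °C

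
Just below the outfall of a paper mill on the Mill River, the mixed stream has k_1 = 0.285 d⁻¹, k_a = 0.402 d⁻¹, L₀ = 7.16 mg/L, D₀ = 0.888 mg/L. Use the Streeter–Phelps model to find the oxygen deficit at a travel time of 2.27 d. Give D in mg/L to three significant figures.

D ≈ 2.49 mg/L

k_1 L₀/(k_a−k_1) = 0.285×7.16/(0.402−0.285) = 2.041/0.1170 = 17.44 mg/L.
e^(−k_1 t) = e^(−0.285×2.270) = 0.5236; e^(−k_a t) = e^(−0.402×2.270) = 0.4015.
D = 17.44 × (0.5236 − 0.4015) + 0.888 × 0.4015 = 2.130 + 0.3565 = 2.487 mg/L.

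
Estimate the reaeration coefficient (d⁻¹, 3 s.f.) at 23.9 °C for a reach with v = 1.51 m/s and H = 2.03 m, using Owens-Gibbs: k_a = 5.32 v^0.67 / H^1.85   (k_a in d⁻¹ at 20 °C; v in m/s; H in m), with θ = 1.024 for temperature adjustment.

k_a ≈ 2.08 d⁻¹

k_a(20) = 5.32 × 1.51^0.67 / 2.03^1.85 = 5.32 × 1.318 / 3.706 = 1.892 d⁻¹.
k_a(23.9) = 1.892 × 1.024^(23.9−20) = 1.892 × 1.097 = 2.076 d⁻¹.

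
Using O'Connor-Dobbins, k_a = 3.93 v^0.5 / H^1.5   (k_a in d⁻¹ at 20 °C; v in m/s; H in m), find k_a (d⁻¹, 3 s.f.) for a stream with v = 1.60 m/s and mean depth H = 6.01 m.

k_a ≈ 0.337 d⁻¹

k_a = 3.93 × 1.60^0.5 / 6.01^1.5 = 3.93 × 1.265 / 14.73 = 0.3374 d⁻¹.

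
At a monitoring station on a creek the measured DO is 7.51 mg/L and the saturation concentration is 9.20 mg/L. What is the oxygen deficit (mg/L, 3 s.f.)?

D ≈ 1.69 mg/L

D = C_s − C = 9.20 − 7.51 = 1.69 mg/L.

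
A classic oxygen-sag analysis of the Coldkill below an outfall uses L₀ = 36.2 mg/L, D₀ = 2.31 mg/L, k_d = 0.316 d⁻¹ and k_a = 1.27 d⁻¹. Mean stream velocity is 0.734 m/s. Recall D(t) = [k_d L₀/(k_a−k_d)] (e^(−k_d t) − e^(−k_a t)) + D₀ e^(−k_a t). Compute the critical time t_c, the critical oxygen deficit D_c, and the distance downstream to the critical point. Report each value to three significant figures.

With k_a/k_d = 4.019 and 1 − D₀(k_a−k_d)/(k_d L₀) = 0.8074,
t_c = ln(4.019 × 0.8074) / (1.27 − 0.316) = ln(3.245) / 0.9540 = 1.177/0.9540 = 1.234 d.
L(t_c) = L₀ e^(−k_d t_c) = 36.2 × 0.6771 = 24.51 mg/L, and at the critical point k_a D_c = k_d L, so D_c = (0.316/1.27) × 24.51 = 6.099 mg/L.
x_c = v t_c = 0.734 m/s × 1.234 d × 86400 s/d = 78240 m ≈ 78.2 km.

t_c ≈ 1.23 d; D_c ≈ 6.10 mg/L; x_c ≈ 78.2 km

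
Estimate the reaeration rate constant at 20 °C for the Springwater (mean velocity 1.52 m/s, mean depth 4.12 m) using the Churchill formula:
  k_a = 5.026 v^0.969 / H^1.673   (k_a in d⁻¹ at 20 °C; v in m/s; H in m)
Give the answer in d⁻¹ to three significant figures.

k_a = 5.026 × 1.52^0.969 / 4.12^1.673 = 5.026 × 1.500 / 10.68 = 0.7058 d⁻¹.

k_a ≈ 0.706 d⁻¹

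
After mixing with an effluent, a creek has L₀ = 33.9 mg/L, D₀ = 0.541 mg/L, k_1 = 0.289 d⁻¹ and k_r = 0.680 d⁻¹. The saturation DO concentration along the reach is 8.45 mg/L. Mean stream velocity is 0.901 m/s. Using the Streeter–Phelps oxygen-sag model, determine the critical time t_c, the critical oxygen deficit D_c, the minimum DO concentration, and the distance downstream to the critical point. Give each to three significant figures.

With k_r/k_1 = 2.353 and 1 − D₀(k_r−k_1)/(k_1 L₀) = 0.9784,
t_c = ln(2.353 × 0.9784) / (0.680 − 0.289) = ln(2.302) / 0.3910 = 0.8338/0.3910 = 2.133 d.
D_c = (k_1/k_r) L₀ e^(−k_1 t_c) = (0.289/0.680) × 33.9 × e^(−0.289×2.133) = 0.4250 × 33.9 × 0.5399 = 7.779 mg/L.
Minimum DO = C_s − D_c = 8.45 − 7.779 = 0.6710 mg/L.
x_c = v t_c = 0.901 m/s × 2.133 d × 86400 s/d = 166000 m ≈ 166 km.

t_c ≈ 2.13 d; D_c ≈ 7.78 mg/L; min DO ≈ 0.671 mg/L; x_c ≈ 166 km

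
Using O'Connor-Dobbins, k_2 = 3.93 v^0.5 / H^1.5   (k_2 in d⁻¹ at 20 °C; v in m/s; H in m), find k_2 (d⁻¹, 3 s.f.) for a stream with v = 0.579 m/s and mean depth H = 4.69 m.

k_2 ≈ 0.294 d⁻¹

k_2 = 3.93 × 0.579^0.5 / 4.69^1.5 = 3.93 × 0.7609 / 10.16 = 0.2944 d⁻¹.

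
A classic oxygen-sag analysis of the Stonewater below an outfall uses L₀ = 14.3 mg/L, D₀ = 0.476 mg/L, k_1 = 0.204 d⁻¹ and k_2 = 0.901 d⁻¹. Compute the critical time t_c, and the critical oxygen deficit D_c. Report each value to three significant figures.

t_c ≈ 1.96 d; D_c ≈ 2.17 mg/L

At the critical point dD/dt = 0, so k_1 L₀ e^(−k_1 t) = k_2 D. Substituting D(t) from the Streeter–Phelps equation and solving for t gives
t_c = ln[(k_2/k_1)(1 − D₀(k_2−k_1)/(k_1 L₀))] / (k_2−k_1).
Here k_2−k_1 = 0.6970 d⁻¹ and 1 − D₀(k_2−k_1)/(k_1 L₀) = 1 − 0.476×0.6970/(0.204×14.3) = 0.8863, so
t_c = ln(4.417 × 0.8863) / 0.6970 = 1.365 / 0.6970 = 1.958 d.
L(t_c) = L₀ e^(−k_1 t_c) = 14.3 × 0.6707 = 9.591 mg/L, and at the critical point k_2 D_c = k_1 L, so D_c = (0.204/0.901) × 9.591 = 2.172 mg/L.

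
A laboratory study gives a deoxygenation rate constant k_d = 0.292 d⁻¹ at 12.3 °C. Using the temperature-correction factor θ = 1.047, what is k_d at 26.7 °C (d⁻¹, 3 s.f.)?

k_d ≈ 0.566 d⁻¹

k_d(T₂) = k_d(T₁) · θ^(T₂−T₁) = 0.292 × 1.047^(26.7−12.3)
= 0.292 × 1.047^14.4 = 0.292 × 1.937 = 0.5657 d⁻¹.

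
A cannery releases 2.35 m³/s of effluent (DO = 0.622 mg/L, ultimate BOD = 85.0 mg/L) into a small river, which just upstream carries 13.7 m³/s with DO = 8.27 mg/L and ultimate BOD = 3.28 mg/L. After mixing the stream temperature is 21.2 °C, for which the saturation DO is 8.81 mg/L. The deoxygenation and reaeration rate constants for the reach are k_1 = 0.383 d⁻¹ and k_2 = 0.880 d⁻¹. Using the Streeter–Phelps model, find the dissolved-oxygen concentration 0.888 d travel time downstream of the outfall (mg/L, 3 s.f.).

Mixed DO = (13.7×8.27 + 2.35×0.622)/(13.7+2.35) = 114.8/16.05 = 7.150 mg/L.
Mixed L₀ = (13.7×3.28 + 2.35×85.0)/(16.05) = 244.7/16.05 = 15.25 mg/L.
Initial deficit D₀ = C_s − DO₀ = 8.81 − 7.150 = 1.660 mg/L.
D(0.888) = [0.383×15.25/(0.880−0.383)](e^(−0.383×0.888) − e^(−0.880×0.888)) + 1.660 e^(−0.880×0.888)
= 11.75 × (0.7117 − 0.4577) + 1.660 × 0.4577 = 3.743 mg/L.
DO = 8.81 − 3.743 = 5.067 mg/L.

DO ≈ 5.07 mg/L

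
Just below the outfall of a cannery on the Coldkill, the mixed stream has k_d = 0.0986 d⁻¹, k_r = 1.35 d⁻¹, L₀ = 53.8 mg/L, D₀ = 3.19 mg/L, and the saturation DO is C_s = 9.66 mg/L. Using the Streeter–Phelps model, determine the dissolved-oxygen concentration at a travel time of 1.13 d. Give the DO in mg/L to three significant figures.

DO ≈ 6.10 mg/L

k_d L₀/(k_r−k_d) = 0.0986×53.8/(1.35−0.0986) = 5.305/1.251 = 4.239 mg/L.
e^(−k_d t) = e^(−0.0986×1.130) = 0.8946; e^(−k_r t) = e^(−1.35×1.130) = 0.2175.
D = 4.239 × (0.8946 − 0.2175) + 3.19 × 0.2175 = 2.870 + 0.6939 = 3.564 mg/L.
DO = C_s − D = 9.66 − 3.564 = 6.096 mg/L.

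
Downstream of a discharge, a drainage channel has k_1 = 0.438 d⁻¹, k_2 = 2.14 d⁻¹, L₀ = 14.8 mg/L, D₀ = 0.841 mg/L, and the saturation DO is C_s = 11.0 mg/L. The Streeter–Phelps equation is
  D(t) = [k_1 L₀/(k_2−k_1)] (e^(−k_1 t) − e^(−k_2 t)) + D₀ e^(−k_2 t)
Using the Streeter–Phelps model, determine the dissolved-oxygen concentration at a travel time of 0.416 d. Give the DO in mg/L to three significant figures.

DO ≈ 9.04 mg/L

k_1 L₀/(k_2−k_1) = 0.438×14.8/(2.14−0.438) = 6.482/1.702 = 3.809 mg/L.
e^(−k_1 t) = e^(−0.438×0.4160) = 0.8334; e^(−k_2 t) = e^(−2.14×0.4160) = 0.4106.
D = 3.809 × (0.8334 − 0.4106) + 0.841 × 0.4106 = 1.611 + 0.3453 = 1.956 mg/L.
DO = C_s − D = 11.0 − 1.956 = 9.044 mg/L.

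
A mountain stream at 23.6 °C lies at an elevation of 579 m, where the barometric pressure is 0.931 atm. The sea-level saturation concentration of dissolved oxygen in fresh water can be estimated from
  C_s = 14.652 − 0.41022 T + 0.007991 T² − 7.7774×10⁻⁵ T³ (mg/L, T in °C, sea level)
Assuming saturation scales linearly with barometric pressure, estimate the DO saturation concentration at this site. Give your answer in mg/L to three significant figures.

At sea level: C_s = 14.652 − 0.41022×23.6 + 0.007991×23.6² − 7.7774×10⁻⁵×23.6³ = 8.399 mg/L.
Pressure correction: C_s' = 8.399 × 0.931 = 7.820 mg/L.

C_s ≈ 7.82 mg/L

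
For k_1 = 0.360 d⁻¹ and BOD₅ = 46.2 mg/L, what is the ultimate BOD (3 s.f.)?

L₀ ≈ 55.3 mg/L

BOD₅ = L₀(1 − e^(−5k_1)) ⇒ L₀ = BOD₅ / (1 − e^(−5×0.360))
= 46.2 / (1 − 0.1653) = 46.2 / 0.8347 = 55.35 mg/L.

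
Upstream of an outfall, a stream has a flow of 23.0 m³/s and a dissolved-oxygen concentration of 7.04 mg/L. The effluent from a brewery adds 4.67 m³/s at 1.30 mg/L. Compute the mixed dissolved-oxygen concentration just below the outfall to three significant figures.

Flow-weighted mixing: C = (Q_r C_r + Q_w C_w)/(Q_r + Q_w)
= (23.0×7.04 + 4.67×1.30)/(23.0 + 4.67) = 168.0/27.67 = 6.071 mg/L.

6.07 mg/L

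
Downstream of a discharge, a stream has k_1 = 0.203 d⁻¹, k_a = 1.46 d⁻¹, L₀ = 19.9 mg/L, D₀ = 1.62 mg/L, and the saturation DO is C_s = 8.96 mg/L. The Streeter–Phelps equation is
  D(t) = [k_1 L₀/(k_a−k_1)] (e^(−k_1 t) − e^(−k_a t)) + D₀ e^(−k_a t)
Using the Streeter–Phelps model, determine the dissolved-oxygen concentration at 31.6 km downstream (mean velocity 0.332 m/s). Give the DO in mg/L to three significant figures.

DO ≈ 6.71 mg/L

Travel time t = x/v = 31.6 km / (0.332 m/s) = 31600 m / 0.332 m/s = 95180 s = 1.102 d.
k_1 L₀/(k_a−k_1) = 0.203×19.9/(1.46−0.203) = 4.040/1.257 = 3.214 mg/L.
e^(−k_1 t) = e^(−0.203×1.102) = 0.7996; e^(−k_a t) = e^(−1.46×1.102) = 0.2002.
D = 3.214 × (0.7996 − 0.2002) + 1.62 × 0.2002 = 1.926 + 0.3243 = 2.251 mg/L.
DO = C_s − D = 8.96 − 2.251 = 6.709 mg/L.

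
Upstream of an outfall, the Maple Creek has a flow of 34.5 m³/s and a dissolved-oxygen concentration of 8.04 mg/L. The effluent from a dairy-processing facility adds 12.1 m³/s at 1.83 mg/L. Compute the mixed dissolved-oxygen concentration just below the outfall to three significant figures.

6.43 mg/L

Flow-weighted mixing: C = (Q_r C_r + Q_w C_w)/(Q_r + Q_w)
= (34.5×8.04 + 12.1×1.83)/(34.5 + 12.1) = 299.5/46.60 = 6.428 mg/L.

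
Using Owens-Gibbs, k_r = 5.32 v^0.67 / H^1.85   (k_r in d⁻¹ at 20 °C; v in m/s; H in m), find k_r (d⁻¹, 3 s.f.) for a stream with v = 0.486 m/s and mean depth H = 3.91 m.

k_r ≈ 0.263 d⁻¹

k_r = 5.32 × 0.486^0.67 / 3.91^1.85 = 5.32 × 0.6167 / 12.46 = 0.2633 d⁻¹.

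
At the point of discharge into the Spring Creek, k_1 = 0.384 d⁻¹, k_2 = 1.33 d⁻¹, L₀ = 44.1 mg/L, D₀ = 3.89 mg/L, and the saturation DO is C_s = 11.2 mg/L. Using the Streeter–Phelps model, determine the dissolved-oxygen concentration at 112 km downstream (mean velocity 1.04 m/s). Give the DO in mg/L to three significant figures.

DO ≈ 2.78 mg/L

Travel time t = x/v = 112 km / (1.04 m/s) = 112000 m / 1.04 m/s = 107700 s = 1.246 d.
k_1 L₀/(k_2−k_1) = 0.384×44.1/(1.33−0.384) = 16.93/0.9460 = 17.90 mg/L.
e^(−k_1 t) = e^(−0.384×1.246) = 0.6196; e^(−k_2 t) = e^(−1.33×1.246) = 0.1906.
D = 17.90 × (0.6196 − 0.1906) + 3.89 × 0.1906 = 7.681 + 0.7413 = 8.422 mg/L.
DO = C_s − D = 11.2 − 8.422 = 2.778 mg/L.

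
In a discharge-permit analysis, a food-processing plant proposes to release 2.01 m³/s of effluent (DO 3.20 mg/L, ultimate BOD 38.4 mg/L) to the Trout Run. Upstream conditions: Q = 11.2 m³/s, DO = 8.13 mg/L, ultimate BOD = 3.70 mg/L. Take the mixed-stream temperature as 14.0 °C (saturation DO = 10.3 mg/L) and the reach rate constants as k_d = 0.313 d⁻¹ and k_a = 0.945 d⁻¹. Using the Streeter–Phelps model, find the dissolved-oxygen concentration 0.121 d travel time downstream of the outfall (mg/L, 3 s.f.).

DO ≈ 7.38 mg/L

Mixed DO = (11.2×8.13 + 2.01×3.20)/(11.2+2.01) = 97.49/13.21 = 7.380 mg/L.
Mixed L₀ = (11.2×3.70 + 2.01×38.4)/(13.21) = 118.6/13.21 = 8.980 mg/L.
Initial deficit D₀ = C_s − DO₀ = 10.3 − 7.380 = 2.920 mg/L.
D(0.121) = [0.313×8.980/(0.945−0.313)](e^(−0.313×0.121) − e^(−0.945×0.121)) + 2.920 e^(−0.945×0.121)
= 4.447 × (0.9628 − 0.8920) + 2.920 × 0.8920 = 2.920 mg/L.
DO = 10.3 − 2.920 = 7.380 mg/L.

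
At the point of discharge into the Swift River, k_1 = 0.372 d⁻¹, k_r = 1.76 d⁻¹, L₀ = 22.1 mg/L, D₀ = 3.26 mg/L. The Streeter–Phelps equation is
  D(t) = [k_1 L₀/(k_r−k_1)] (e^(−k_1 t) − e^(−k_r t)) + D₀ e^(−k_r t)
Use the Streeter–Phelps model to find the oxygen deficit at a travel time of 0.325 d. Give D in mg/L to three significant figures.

D ≈ 3.75 mg/L

k_1 L₀/(k_r−k_1) = 0.372×22.1/(1.76−0.372) = 8.221/1.388 = 5.923 mg/L.
e^(−k_1 t) = e^(−0.372×0.3250) = 0.8861; e^(−k_r t) = e^(−1.76×0.3250) = 0.5644.
D = 5.923 × (0.8861 − 0.5644) + 3.26 × 0.5644 = 1.906 + 1.840 = 3.746 mg/L.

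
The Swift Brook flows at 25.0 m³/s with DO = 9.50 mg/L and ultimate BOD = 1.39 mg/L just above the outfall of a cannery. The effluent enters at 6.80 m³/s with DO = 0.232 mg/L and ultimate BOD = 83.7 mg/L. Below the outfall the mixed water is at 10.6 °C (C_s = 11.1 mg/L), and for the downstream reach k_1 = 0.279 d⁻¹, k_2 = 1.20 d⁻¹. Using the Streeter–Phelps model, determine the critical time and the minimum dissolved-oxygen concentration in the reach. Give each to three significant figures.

Mixed DO = (25.0×9.50 + 6.80×0.232)/(25.0+6.80) = 239.1/31.80 = 7.518 mg/L.
Mixed L₀ = (25.0×1.39 + 6.80×83.7)/(31.80) = 603.9/31.80 = 18.99 mg/L.
Initial deficit D₀ = C_s − DO₀ = 11.1 − 7.518 = 3.582 mg/L.
t_c = (1/0.9210) ln[(1.20/0.279)(1 − 3.582×0.9210/(0.279×18.99))] = 1.086 × ln(1.623) = 0.5259 d.
D_c = (0.279/1.20) × 18.99 × e^(−0.279×0.5259) = 0.2325 × 18.99 × 0.8635 = 3.813 mg/L.
Minimum DO = 11.1 − 3.813 = 7.287 mg/L.

t_c ≈ 0.526 d; minimum DO ≈ 7.29 mg/L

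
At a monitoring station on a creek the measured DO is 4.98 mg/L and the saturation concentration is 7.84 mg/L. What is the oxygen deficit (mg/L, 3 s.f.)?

D ≈ 2.86 mg/L

D = C_s − C = 7.84 − 4.98 = 2.86 mg/L.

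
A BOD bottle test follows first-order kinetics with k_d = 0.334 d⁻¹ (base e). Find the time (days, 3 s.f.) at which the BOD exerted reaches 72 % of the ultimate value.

y/L₀ = 1 − e^(−k_d t) = 0.72 ⇒ e^(−k_d t) = 0.280
t = −ln(0.280) / 0.334 = 1.273 / 0.334 = 3.811 d.

t ≈ 3.81 d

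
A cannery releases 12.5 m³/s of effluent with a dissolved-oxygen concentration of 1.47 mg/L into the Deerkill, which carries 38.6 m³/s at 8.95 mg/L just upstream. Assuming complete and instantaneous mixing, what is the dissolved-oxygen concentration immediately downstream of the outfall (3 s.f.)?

Flow-weighted mixing: C = (Q_r C_r + Q_w C_w)/(Q_r + Q_w)
= (38.6×8.95 + 12.5×1.47)/(38.6 + 12.5) = 363.8/51.10 = 7.120 mg/L.

7.12 mg/L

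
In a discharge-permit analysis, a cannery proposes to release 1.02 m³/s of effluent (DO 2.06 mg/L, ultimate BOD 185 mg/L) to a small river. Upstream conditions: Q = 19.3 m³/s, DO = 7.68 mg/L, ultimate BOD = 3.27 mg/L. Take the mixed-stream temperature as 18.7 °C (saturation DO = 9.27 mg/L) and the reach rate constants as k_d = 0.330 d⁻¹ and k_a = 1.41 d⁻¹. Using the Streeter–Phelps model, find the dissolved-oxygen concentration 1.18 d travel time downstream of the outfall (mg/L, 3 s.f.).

DO ≈ 7.07 mg/L

Mixed DO = (19.3×7.68 + 1.02×2.06)/(19.3+1.02) = 150.3/20.32 = 7.398 mg/L.
Mixed L₀ = (19.3×3.27 + 1.02×185)/(20.32) = 251.8/20.32 = 12.39 mg/L.
Initial deficit D₀ = C_s − DO₀ = 9.27 − 7.398 = 1.872 mg/L.
D(1.18) = [0.330×12.39/(1.41−0.330)](e^(−0.330×1.18) − e^(−1.41×1.18)) + 1.872 e^(−1.41×1.18)
= 3.787 × (0.6775 − 0.1894) + 1.872 × 0.1894 = 2.203 mg/L.
DO = 9.27 − 2.203 = 7.067 mg/L.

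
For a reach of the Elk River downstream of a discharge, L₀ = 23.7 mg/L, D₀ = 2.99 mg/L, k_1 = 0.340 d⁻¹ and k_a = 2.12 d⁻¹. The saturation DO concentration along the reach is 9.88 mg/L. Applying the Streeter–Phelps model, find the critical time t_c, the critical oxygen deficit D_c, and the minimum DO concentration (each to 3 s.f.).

t_c ≈ 0.421 d; D_c ≈ 3.29 mg/L; min DO ≈ 6.59 mg/L

With k_a/k_1 = 6.235 and 1 − D₀(k_a−k_1)/(k_1 L₀) = 0.3395,
t_c = ln(6.235 × 0.3395) / (2.12 − 0.340) = ln(2.117) / 1.780 = 0.7500/1.780 = 0.4213 d.
L(t_c) = L₀ e^(−k_1 t_c) = 23.7 × 0.8665 = 20.54 mg/L, and at the critical point k_a D_c = k_1 L, so D_c = (0.340/2.12) × 20.54 = 3.294 mg/L.
Minimum DO = C_s − D_c = 9.88 − 3.294 = 6.586 mg/L.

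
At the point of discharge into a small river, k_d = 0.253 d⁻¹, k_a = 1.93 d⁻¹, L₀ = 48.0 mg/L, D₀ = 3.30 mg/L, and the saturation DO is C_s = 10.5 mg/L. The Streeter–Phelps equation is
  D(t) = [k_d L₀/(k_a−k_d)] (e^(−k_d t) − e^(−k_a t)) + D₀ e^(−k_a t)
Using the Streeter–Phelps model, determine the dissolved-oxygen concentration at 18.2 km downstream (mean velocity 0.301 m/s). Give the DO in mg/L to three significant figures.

DO ≈ 5.45 mg/L

Travel time t = x/v = 18.2 km / (0.301 m/s) = 18200 m / 0.301 m/s = 60470 s = 0.6998 d.
k_d L₀/(k_a−k_d) = 0.253×48.0/(1.93−0.253) = 12.14/1.677 = 7.242 mg/L.
e^(−k_d t) = e^(−0.253×0.6998) = 0.8377; e^(−k_a t) = e^(−1.93×0.6998) = 0.2591.
D = 7.242 × (0.8377 − 0.2591) + 3.30 × 0.2591 = 4.190 + 0.8549 = 5.045 mg/L.
DO = C_s − D = 10.5 − 5.045 = 5.455 mg/L.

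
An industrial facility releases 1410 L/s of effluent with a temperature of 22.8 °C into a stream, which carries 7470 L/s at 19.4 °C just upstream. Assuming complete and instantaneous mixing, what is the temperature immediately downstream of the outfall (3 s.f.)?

19.9 °C

Flow-weighted mixing: C = (Q_r C_r + Q_w C_w)/(Q_r + Q_w)
= (7470×19.4 + 1410×22.8)/(7470 + 1410) = 177100/8880 = 19.94 °C.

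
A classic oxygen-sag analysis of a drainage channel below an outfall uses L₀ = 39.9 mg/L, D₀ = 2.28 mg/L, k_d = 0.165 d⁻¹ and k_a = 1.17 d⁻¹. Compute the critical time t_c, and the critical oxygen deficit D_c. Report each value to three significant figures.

t_c ≈ 1.52 d; D_c ≈ 4.38 mg/L

With k_a/k_d = 7.091 and 1 − D₀(k_a−k_d)/(k_d L₀) = 0.6519,
t_c = ln(7.091 × 0.6519) / (1.17 − 0.165) = ln(4.623) / 1.005 = 1.531/1.005 = 1.523 d.
L(t_c) = L₀ e^(−k_d t_c) = 39.9 × 0.7777 = 31.03 mg/L, and at the critical point k_a D_c = k_d L, so D_c = (0.165/1.17) × 31.03 = 4.376 mg/L.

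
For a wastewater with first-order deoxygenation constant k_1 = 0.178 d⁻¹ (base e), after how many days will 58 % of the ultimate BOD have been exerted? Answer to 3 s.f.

t ≈ 4.87 d

y/L₀ = 1 − e^(−k_1 t) = 0.58 ⇒ e^(−k_1 t) = 0.420
t = −ln(0.420) / 0.178 = 0.8675 / 0.178 = 4.874 d.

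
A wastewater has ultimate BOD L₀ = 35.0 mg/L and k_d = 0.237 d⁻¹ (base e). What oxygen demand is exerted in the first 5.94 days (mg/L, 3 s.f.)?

y_t = L₀(1 − e^(−k_d t)) = 35.0 × (1 − e^(−0.237×5.94))
= 35.0 × (1 − 0.2447) = 35.0 × 0.7553 = 26.44 mg/L.

y ≈ 26.4 mg/L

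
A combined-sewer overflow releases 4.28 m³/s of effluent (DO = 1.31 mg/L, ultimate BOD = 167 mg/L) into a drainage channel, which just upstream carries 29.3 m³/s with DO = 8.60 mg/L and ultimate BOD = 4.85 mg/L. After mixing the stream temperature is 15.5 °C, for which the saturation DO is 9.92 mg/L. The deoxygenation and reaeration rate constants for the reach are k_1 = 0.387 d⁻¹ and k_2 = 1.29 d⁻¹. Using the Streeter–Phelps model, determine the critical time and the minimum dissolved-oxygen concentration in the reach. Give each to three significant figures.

Mixed DO = (29.3×8.60 + 4.28×1.31)/(29.3+4.28) = 257.6/33.58 = 7.671 mg/L.
Mixed L₀ = (29.3×4.85 + 4.28×167)/(33.58) = 856.9/33.58 = 25.52 mg/L.
Initial deficit D₀ = C_s − DO₀ = 9.92 − 7.671 = 2.249 mg/L.
t_c = (1/0.9030) ln[(1.29/0.387)(1 − 2.249×0.9030/(0.387×25.52))] = 1.107 × ln(2.648) = 1.078 d.
D_c = (0.387/1.29) × 25.52 × e^(−0.387×1.078) = 0.3000 × 25.52 × 0.6588 = 5.043 mg/L.
Minimum DO = 9.92 − 5.043 = 4.877 mg/L.

t_c ≈ 1.08 d; minimum DO ≈ 4.88 mg/L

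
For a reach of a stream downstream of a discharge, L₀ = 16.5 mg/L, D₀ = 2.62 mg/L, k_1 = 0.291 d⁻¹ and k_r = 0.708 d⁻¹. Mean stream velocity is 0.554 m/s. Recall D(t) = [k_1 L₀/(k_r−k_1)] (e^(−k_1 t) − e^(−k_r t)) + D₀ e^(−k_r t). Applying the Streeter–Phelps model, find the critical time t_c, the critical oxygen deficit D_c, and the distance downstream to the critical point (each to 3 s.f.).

t_c ≈ 1.51 d; D_c ≈ 4.37 mg/L; x_c ≈ 72.4 km

With k_r/k_1 = 2.433 and 1 − D₀(k_r−k_1)/(k_1 L₀) = 0.7725,
t_c = ln(2.433 × 0.7725) / (0.708 − 0.291) = ln(1.879) / 0.4170 = 0.6309/0.4170 = 1.513 d.
D_c = (k_1/k_r) L₀ e^(−k_1 t_c) = (0.291/0.708) × 16.5 × e^(−0.291×1.513) = 0.4110 × 16.5 × 0.6438 = 4.366 mg/L.
x_c = v t_c = 0.554 m/s × 1.513 d × 86400 s/d = 72420 m ≈ 72.4 km.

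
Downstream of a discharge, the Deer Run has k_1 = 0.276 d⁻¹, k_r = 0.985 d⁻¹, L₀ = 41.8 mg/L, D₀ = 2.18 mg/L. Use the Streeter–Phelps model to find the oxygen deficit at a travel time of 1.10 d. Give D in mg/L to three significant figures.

k_1 L₀/(k_r−k_1) = 0.276×41.8/(0.985−0.276) = 11.54/0.7090 = 16.27 mg/L.
e^(−k_1 t) = e^(−0.276×1.100) = 0.7382; e^(−k_r t) = e^(−0.985×1.100) = 0.3384.
D = 16.27 × (0.7382 − 0.3384) + 2.18 × 0.3384 = 6.505 + 0.7377 = 7.242 mg/L.

D ≈ 7.24 mg/L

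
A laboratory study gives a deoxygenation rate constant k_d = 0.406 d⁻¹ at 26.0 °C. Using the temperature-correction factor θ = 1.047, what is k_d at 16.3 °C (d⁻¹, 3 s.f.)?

k_d(T₂) = k_d(T₁) · θ^(T₂−T₁) = 0.406 × 1.047^(16.3−26.0)
= 0.406 × 1.047^-9.70 = 0.406 × 0.6405 = 0.2600 d⁻¹.

k_d ≈ 0.260 d⁻¹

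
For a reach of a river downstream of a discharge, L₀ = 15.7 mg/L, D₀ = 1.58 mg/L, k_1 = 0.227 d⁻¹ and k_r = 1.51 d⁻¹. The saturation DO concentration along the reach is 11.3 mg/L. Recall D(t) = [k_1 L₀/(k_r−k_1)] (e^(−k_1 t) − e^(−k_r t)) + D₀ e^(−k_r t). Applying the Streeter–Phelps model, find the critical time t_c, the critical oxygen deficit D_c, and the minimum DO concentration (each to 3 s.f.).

t_c ≈ 0.821 d; D_c ≈ 1.96 mg/L; min DO ≈ 9.34 mg/L

At the critical point dD/dt = 0, so k_1 L₀ e^(−k_1 t) = k_r D. Substituting D(t) from the Streeter–Phelps equation and solving for t gives
t_c = ln[(k_r/k_1)(1 − D₀(k_r−k_1)/(k_1 L₀))] / (k_r−k_1).
Here k_r−k_1 = 1.283 d⁻¹ and 1 − D₀(k_r−k_1)/(k_1 L₀) = 1 − 1.58×1.283/(0.227×15.7) = 0.4312, so
t_c = ln(6.652 × 0.4312) / 1.283 = 1.054 / 1.283 = 0.8213 d.
L(t_c) = L₀ e^(−k_1 t_c) = 15.7 × 0.8299 = 13.03 mg/L, and at the critical point k_r D_c = k_1 L, so D_c = (0.227/1.51) × 13.03 = 1.959 mg/L.
Minimum DO = C_s − D_c = 11.3 − 1.959 = 9.341 mg/L.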